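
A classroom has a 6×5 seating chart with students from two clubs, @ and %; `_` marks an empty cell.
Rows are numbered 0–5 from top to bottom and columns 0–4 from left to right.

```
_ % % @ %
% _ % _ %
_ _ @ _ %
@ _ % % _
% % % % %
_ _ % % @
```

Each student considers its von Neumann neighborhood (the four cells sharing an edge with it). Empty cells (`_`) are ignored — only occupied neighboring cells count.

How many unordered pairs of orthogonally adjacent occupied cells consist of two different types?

7

Scan each occupied cell's neighbors to the right and below so each pair is counted once.
Row 0: %(0,1)–%(0,2)= %(0,2)–@(0,3)≠ %(0,2)–%(1,2)= @(0,3)–%(0,4)≠ %(0,4)–%(1,4)=  → 2/5 unlike.
Row 1: %(1,2)–@(2,2)≠ %(1,4)–%(2,4)=  → 1/2 unlike.
Row 2: @(2,2)–%(3,2)≠  → 1/1 unlike.
Row 3: @(3,0)–%(4,0)≠ %(3,2)–%(3,3)= %(3,2)–%(4,2)= %(3,3)–%(4,3)=  → 1/4 unlike.
Row 4: %(4,0)–%(4,1)= %(4,1)–%(4,2)= %(4,2)–%(4,3)= %(4,2)–%(5,2)= %(4,3)–%(4,4)= %(4,3)–%(5,3)= %(4,4)–@(5,4)≠  → 1/7 unlike.
Row 5: %(5,2)–%(5,3)= %(5,3)–@(5,4)≠  → 1/2 unlike.
Total adjacent occupied pairs: 21; unlike-type pairs: 7.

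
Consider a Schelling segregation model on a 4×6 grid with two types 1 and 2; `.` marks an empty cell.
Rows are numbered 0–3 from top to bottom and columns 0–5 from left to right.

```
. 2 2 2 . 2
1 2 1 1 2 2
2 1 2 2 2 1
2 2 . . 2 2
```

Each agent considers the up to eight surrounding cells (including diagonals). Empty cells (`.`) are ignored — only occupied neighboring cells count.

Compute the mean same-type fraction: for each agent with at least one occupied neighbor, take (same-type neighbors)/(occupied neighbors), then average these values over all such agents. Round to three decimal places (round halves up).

0.544

Row 0: (0,1)2 2/4 · (0,2)2 3/5 · (0,3)2 2/4 · (0,5)2 2/2
Row 1: (1,0)1 1/4 · (1,1)2 4/7 · (1,2)1 2/8 · (1,3)1 1/7 · (1,4)2 5/7 · (1,5)2 3/4
Row 2: (2,0)2 3/5 · (2,1)1 2/7 · (2,2)2 3/6 · (2,3)2 4/6 · (2,4)2 5/7 · (2,5)1 0/5
Row 3: (3,0)2 2/3 · (3,1)2 3/4 · (3,4)2 3/4 · (3,5)2 2/3
Sum over 20 agents: 2/4 + 3/5 + 2/4 + 2/2 + 1/4 + 4/7 + 2/8 + 1/7 + 5/7 + 3/4 + 3/5 + 2/7 + 3/6 + 4/6 + 5/7 + 0/5 + 2/3 + 3/4 + 3/4 + 2/3 = 1523/140; mean = 1523/140 ÷ 20 = 1523/2800 = 0.543928… → 0.544.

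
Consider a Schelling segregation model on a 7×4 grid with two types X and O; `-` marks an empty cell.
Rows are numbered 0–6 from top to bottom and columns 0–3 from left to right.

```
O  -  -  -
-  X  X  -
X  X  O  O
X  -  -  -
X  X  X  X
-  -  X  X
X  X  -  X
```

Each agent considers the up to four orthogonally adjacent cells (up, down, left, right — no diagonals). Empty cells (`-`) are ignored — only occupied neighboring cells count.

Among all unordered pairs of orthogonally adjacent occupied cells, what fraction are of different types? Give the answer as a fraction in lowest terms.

1/8

Scan each occupied cell's neighbors to the right and below so each pair is counted once.
Row 1: X(1,1)–X(1,2)= X(1,1)–X(2,1)= X(1,2)–O(2,2)≠  → 1/3 unlike.
Row 2: X(2,0)–X(2,1)= X(2,0)–X(3,0)= X(2,1)–O(2,2)≠ O(2,2)–O(2,3)=  → 1/4 unlike.
Row 3: X(3,0)–X(4,0)=  → 0/1 unlike.
Row 4: X(4,0)–X(4,1)= X(4,1)–X(4,2)= X(4,2)–X(4,3)= X(4,2)–X(5,2)= X(4,3)–X(5,3)=  → 0/5 unlike.
Row 5: X(5,2)–X(5,3)= X(5,3)–X(6,3)=  → 0/2 unlike.
Row 6: X(6,0)–X(6,1)=  → 0/1 unlike.
Total adjacent occupied pairs: 16; unlike-type pairs: 2.
2/16 reduces to 1/8.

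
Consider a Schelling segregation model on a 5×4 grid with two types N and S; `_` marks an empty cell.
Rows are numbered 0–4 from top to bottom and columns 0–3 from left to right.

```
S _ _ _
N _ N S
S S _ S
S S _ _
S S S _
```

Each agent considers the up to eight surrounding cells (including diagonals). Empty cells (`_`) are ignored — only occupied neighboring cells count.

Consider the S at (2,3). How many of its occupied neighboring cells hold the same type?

Occupied neighbors of (2,3): (1,2)=N, (1,3)=S.
Same type (S): 1 of 2.

1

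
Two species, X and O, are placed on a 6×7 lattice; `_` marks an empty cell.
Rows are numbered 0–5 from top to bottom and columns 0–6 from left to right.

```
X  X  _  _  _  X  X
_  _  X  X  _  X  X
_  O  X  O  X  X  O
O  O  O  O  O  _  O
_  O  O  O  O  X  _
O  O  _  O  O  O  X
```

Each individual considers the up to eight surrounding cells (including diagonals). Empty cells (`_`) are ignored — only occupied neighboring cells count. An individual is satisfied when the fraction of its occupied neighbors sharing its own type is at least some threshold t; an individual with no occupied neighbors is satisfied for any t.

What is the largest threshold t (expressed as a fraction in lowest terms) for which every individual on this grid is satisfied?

Row 0: (0,0)X 1/1 · (0,1)X 2/2 · (0,5)X 3/3 · (0,6)X 3/3
Row 1: (1,2)X 3/5 · (1,3)X 3/4 · (1,5)X 5/6 · (1,6)X 4/5
Row 2: (2,1)O 3/5 · (2,2)X 2/7 · (2,3)O 3/7 · (2,4)X 3/6 · (2,5)X 3/6 · (2,6)O 1/4
Row 3: (3,0)O 3/3 · (3,1)O 5/6 · (3,2)O 7/8 · (3,3)O 6/8 · (3,4)O 4/7 · (3,6)O 1/3
Row 4: (4,1)O 6/6 · (4,2)O 7/7 · (4,3)O 7/7 · (4,4)O 6/7 · (4,5)X 1/6
Row 5: (5,0)O 2/2 · (5,1)O 3/3 · (5,3)O 4/4 · (5,4)O 4/5 · (5,5)O 2/4 · (5,6)X 1/2
The smallest same-type fraction is 1/6 at (4,5), which reduces to 1/6. Any threshold above that leaves this individual unsatisfied.

1/6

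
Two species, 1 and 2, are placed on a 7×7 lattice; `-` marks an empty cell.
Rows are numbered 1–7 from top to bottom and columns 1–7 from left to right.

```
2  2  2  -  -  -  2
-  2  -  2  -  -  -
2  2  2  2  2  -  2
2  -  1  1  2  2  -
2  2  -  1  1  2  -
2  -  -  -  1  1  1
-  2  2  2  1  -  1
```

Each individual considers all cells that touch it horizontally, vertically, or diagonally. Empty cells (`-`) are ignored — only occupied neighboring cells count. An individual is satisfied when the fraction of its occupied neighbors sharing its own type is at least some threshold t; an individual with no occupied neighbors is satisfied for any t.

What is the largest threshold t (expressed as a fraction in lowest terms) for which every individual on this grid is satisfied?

(1,1)2 2/2
(1,2)2 3/3
(1,3)2 3/3
(1,7)2 — no occupied neighbors
(2,2)2 6/6
(2,4)2 4/4
(3,1)2 3/3
(3,2)2 4/5
(3,3)2 4/6
(3,4)2 4/6
(3,5)2 4/5
(3,7)2 1/1
(4,1)2 4/4
(4,3)1 2/6
(4,4)1 3/7
(4,5)2 4/7
(4,6)2 4/5
(5,1)2 3/3
(5,2)2 3/4
(5,4)1 4/5
(5,5)1 4/7
(5,6)2 2/6
(6,1)2 3/3
(6,5)1 4/6
(6,6)1 5/6
(6,7)1 2/3
(7,2)2 2/2
(7,3)2 2/2
(7,4)2 1/3
(7,5)1 2/3
(7,7)1 2/2
The smallest same-type fraction is 2/6 at (4,3), which reduces to 1/3. Any threshold above that leaves this individual unsatisfied.

1/3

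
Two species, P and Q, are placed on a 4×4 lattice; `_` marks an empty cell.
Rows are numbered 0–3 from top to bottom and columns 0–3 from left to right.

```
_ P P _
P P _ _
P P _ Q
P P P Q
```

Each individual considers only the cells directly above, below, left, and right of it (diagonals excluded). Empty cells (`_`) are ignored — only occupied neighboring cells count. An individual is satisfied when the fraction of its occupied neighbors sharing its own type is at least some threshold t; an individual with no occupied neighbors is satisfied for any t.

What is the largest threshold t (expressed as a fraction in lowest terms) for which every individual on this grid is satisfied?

Row 0: (0,1)P 2/2 · (0,2)P 1/1
Row 1: (1,0)P 2/2 · (1,1)P 3/3
Row 2: (2,0)P 3/3 · (2,1)P 3/3 · (2,3)Q 1/1
Row 3: (3,0)P 2/2 · (3,1)P 3/3 · (3,2)P 1/2 · (3,3)Q 1/2
The smallest same-type fraction is 1/2 at (3,2), which reduces to 1/2. Any threshold above that leaves this individual unsatisfied.

1/2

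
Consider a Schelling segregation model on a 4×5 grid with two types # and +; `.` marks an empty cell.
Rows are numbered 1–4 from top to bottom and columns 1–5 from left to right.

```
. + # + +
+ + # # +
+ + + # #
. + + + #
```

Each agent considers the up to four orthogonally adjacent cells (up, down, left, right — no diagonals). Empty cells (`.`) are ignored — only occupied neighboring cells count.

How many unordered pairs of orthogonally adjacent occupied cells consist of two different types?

Scan each occupied cell's neighbors to the right and below so each pair is counted once.
Row 1: +(1,2)–#(1,3)≠ +(1,2)–+(2,2)= #(1,3)–+(1,4)≠ #(1,3)–#(2,3)= +(1,4)–+(1,5)= +(1,4)–#(2,4)≠ +(1,5)–+(2,5)=  → 3/7 unlike.
Row 2: +(2,1)–+(2,2)= +(2,1)–+(3,1)= +(2,2)–#(2,3)≠ +(2,2)–+(3,2)= #(2,3)–#(2,4)= #(2,3)–+(3,3)≠ #(2,4)–+(2,5)≠ #(2,4)–#(3,4)= +(2,5)–#(3,5)≠  → 4/9 unlike.
Row 3: +(3,1)–+(3,2)= +(3,2)–+(3,3)= +(3,2)–+(4,2)= +(3,3)–#(3,4)≠ +(3,3)–+(4,3)= #(3,4)–#(3,5)= #(3,4)–+(4,4)≠ #(3,5)–#(4,5)=  → 2/8 unlike.
Row 4: +(4,2)–+(4,3)= +(4,3)–+(4,4)= +(4,4)–#(4,5)≠  → 1/3 unlike.
Total adjacent occupied pairs: 27; unlike-type pairs: 10.

10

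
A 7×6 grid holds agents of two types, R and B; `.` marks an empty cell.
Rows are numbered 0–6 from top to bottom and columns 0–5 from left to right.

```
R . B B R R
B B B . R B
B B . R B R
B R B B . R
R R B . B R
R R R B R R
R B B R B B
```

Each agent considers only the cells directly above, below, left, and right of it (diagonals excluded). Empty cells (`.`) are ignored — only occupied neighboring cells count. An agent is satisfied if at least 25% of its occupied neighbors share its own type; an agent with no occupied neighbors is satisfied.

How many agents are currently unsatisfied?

7

(0,0)R 0/1 unhappy
(0,2)B 2/2 ok
(0,3)B 1/2 ok
(0,4)R 2/3 ok
(0,5)R 1/2 ok
(1,0)B 2/3 ok
(1,1)B 3/3 ok
(1,2)B 2/2 ok
(1,4)R 1/3 ok
(1,5)B 0/3 unhappy
(2,0)B 3/3 ok
(2,1)B 2/3 ok
(2,3)R 0/2 unhappy
(2,4)B 0/3 unhappy
(2,5)R 1/3 ok
(3,0)B 1/3 ok
(3,1)R 1/4 ok
(3,2)B 2/3 ok
(3,3)B 1/2 ok
(3,5)R 2/2 ok
(4,0)R 2/3 ok
(4,1)R 3/4 ok
(4,2)B 1/3 ok
(4,4)B 0/2 unhappy
(4,5)R 2/3 ok
(5,0)R 3/3 ok
(5,1)R 3/4 ok
(5,2)R 1/4 ok
(5,3)B 0/3 unhappy
(5,4)R 1/4 ok
(5,5)R 2/3 ok
(6,0)R 1/2 ok
(6,1)B 1/3 ok
(6,2)B 1/3 ok
(6,3)R 0/3 unhappy
(6,4)B 1/3 ok
(6,5)B 1/2 ok
Unsatisfied: (0,0), (1,5), (2,3), (2,4), (4,4), (5,3), (6,3) — 7 in total.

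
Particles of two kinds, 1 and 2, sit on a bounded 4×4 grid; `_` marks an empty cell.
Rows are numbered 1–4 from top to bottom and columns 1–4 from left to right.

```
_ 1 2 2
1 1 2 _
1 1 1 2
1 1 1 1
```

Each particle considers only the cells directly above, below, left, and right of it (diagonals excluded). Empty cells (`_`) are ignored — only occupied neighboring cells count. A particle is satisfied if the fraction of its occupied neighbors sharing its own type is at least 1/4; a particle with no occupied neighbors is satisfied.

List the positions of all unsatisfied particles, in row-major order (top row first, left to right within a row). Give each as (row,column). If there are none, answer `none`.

(3,4)

Row 1: (1,2)1 1/2 ok · (1,3)2 2/3 ok · (1,4)2 1/1 ok
Row 2: (2,1)1 2/2 ok · (2,2)1 3/4 ok · (2,3)2 1/3 ok
Row 3: (3,1)1 3/3 ok · (3,2)1 4/4 ok · (3,3)1 2/4 ok · (3,4)2 0/2 unhappy
Row 4: (4,1)1 2/2 ok · (4,2)1 3/3 ok · (4,3)1 3/3 ok · (4,4)1 1/2 ok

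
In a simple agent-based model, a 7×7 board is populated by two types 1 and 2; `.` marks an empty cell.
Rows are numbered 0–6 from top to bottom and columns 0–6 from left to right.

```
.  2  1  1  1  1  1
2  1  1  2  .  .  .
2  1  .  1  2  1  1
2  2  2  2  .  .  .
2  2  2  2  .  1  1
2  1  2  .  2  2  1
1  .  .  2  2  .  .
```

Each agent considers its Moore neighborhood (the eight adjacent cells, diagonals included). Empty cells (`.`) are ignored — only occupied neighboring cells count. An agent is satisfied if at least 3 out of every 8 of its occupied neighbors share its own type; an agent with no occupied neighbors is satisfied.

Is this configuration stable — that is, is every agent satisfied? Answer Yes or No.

(0,1)2 1/4 unhappy
(0,2)1 3/5 ok
(0,3)1 3/4 ok
(0,4)1 2/3 ok
(0,5)1 2/2 ok
(0,6)1 1/1 ok
(1,0)2 2/4 ok
(1,1)1 3/6 ok
(1,2)1 5/7 ok
(1,3)2 1/6 unhappy
(2,0)2 3/5 ok
(2,1)1 2/7 unhappy
(2,3)1 1/5 unhappy
(2,4)2 2/4 ok
(2,5)1 1/2 ok
(2,6)1 1/1 ok
(3,0)2 4/5 ok
(3,1)2 6/7 ok
(3,2)2 5/7 ok
(3,3)2 4/5 ok
(4,0)2 4/5 ok
(4,1)2 7/8 ok
(4,2)2 6/7 ok
(4,3)2 5/5 ok
(4,5)1 2/4 ok
(4,6)1 2/3 ok
(5,0)2 2/4 ok
(5,1)1 1/6 unhappy
(5,2)2 4/5 ok
(5,4)2 4/5 ok
(5,5)2 2/5 ok
(5,6)1 2/3 ok
(6,0)1 1/2 ok
(6,3)2 3/3 ok
(6,4)2 3/3 ok
For instance (0,1) has only 1/4 same-type neighbors, below 3/8.

No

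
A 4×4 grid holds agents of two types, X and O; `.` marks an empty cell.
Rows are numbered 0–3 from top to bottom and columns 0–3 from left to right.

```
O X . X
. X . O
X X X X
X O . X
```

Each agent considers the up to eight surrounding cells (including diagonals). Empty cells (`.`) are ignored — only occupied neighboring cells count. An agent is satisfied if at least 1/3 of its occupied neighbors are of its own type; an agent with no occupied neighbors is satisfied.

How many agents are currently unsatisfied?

(0,0)O 0/2 unhappy
(0,1)X 1/2 ok
(0,3)X 0/1 unhappy
(1,1)X 4/5 ok
(1,3)O 0/3 unhappy
(2,0)X 3/4 ok
(2,1)X 4/5 ok
(2,2)X 4/6 ok
(2,3)X 2/3 ok
(3,0)X 2/3 ok
(3,1)O 0/4 unhappy
(3,3)X 2/2 ok
Unsatisfied: (0,0), (0,3), (1,3), (3,1) — 4 in total.

4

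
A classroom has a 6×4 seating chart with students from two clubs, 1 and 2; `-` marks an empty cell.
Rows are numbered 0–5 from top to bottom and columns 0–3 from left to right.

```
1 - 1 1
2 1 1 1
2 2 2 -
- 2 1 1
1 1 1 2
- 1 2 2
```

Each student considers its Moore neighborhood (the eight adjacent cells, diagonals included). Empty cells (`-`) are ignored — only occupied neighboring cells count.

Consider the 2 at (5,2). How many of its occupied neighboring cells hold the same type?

2

Occupied neighbors of (5,2): (4,1)=1, (4,2)=1, (4,3)=2, (5,1)=1, (5,3)=2.
Same type (2): 2 of 5.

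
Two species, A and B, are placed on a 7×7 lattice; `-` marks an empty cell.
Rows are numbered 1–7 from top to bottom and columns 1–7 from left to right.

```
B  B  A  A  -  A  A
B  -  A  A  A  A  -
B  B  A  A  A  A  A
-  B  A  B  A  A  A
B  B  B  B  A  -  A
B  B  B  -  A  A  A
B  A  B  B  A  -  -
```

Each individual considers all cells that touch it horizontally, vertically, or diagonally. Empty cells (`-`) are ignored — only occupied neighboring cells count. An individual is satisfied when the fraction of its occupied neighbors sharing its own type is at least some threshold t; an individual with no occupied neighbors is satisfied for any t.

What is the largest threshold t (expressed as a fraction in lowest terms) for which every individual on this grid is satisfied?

0/1

(1,1)B 2/2
(1,2)B 2/4
(1,3)A 3/4
(1,4)A 4/4
(1,6)A 3/3
(1,7)A 2/2
(2,1)B 4/4
(2,3)A 5/7
(2,4)A 7/7
(2,5)A 7/7
(2,6)A 6/6
(3,1)B 3/3
(3,2)B 3/6
(3,3)A 4/7
(3,4)A 7/8
(3,5)A 7/8
(3,6)A 7/7
(3,7)A 4/4
(4,2)B 5/7
(4,3)A 2/8
(4,4)B 2/8
(4,5)A 5/7
(4,6)A 7/7
(4,7)A 4/4
(5,1)B 4/4
(5,2)B 6/7
(5,3)B 6/7
(5,4)B 3/7
(5,5)A 4/6
(5,7)A 4/4
(6,1)B 4/5
(6,2)B 7/8
(6,3)B 6/7
(6,5)A 3/5
(6,6)A 5/5
(6,7)A 2/2
(7,1)B 2/3
(7,2)A 0/5
(7,3)B 3/4
(7,4)B 2/4
(7,5)A 2/3
The smallest same-type fraction is 0/5 at (7,2), which reduces to 0/1. Any threshold above that leaves this individual unsatisfied.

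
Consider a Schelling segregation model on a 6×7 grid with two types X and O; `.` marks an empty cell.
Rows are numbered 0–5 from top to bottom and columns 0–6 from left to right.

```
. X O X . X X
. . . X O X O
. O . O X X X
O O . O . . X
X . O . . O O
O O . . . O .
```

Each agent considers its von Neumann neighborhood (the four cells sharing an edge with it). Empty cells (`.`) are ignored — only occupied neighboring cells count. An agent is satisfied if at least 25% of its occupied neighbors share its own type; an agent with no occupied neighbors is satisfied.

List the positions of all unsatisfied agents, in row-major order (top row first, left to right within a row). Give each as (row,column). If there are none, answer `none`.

Row 0: (0,1)X 0/1 unhappy · (0,2)O 0/2 unhappy · (0,3)X 1/2 ok · (0,5)X 2/2 ok · (0,6)X 1/2 ok
Row 1: (1,3)X 1/3 ok · (1,4)O 0/3 unhappy · (1,5)X 2/4 ok · (1,6)O 0/3 unhappy
Row 2: (2,1)O 1/1 ok · (2,3)O 1/3 ok · (2,4)X 1/3 ok · (2,5)X 3/3 ok · (2,6)X 2/3 ok
Row 3: (3,0)O 1/2 ok · (3,1)O 2/2 ok · (3,3)O 1/1 ok · (3,6)X 1/2 ok
Row 4: (4,0)X 0/2 unhappy · (4,2)O 0/0 ok · (4,5)O 2/2 ok · (4,6)O 1/2 ok
Row 5: (5,0)O 1/2 ok · (5,1)O 1/1 ok · (5,5)O 1/1 ok

(0,1), (0,2), (1,4), (1,6), (4,0)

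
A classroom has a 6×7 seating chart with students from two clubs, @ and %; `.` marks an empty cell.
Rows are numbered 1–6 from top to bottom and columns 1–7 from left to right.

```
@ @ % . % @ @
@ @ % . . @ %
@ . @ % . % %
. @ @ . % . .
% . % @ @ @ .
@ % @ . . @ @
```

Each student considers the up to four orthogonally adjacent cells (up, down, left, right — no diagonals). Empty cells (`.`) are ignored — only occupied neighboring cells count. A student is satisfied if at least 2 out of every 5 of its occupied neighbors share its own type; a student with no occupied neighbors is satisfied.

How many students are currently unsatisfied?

Row 1: (1,1)@ 2/2 ✓ · (1,2)@ 2/3 ✓ · (1,3)% 1/2 ✓ · (1,5)% 0/1 ✗ · (1,6)@ 2/3 ✓ · (1,7)@ 1/2 ✓
Row 2: (2,1)@ 3/3 ✓ · (2,2)@ 2/3 ✓ · (2,3)% 1/3 ✗ · (2,6)@ 1/3 ✗ · (2,7)% 1/3 ✗
Row 3: (3,1)@ 1/1 ✓ · (3,3)@ 1/3 ✗ · (3,4)% 0/1 ✗ · (3,6)% 1/2 ✓ · (3,7)% 2/2 ✓
Row 4: (4,2)@ 1/1 ✓ · (4,3)@ 2/3 ✓ · (4,5)% 0/1 ✗
Row 5: (5,1)% 0/1 ✗ · (5,3)% 0/3 ✗ · (5,4)@ 1/2 ✓ · (5,5)@ 2/3 ✓ · (5,6)@ 2/2 ✓
Row 6: (6,1)@ 0/2 ✗ · (6,2)% 0/2 ✗ · (6,3)@ 0/2 ✗ · (6,6)@ 2/2 ✓ · (6,7)@ 1/1 ✓
Unsatisfied: (1,5), (2,3), (2,6), (2,7), (3,3), (3,4), (4,5), (5,1), (5,3), (6,1), (6,2), (6,3) — 12 in total.

12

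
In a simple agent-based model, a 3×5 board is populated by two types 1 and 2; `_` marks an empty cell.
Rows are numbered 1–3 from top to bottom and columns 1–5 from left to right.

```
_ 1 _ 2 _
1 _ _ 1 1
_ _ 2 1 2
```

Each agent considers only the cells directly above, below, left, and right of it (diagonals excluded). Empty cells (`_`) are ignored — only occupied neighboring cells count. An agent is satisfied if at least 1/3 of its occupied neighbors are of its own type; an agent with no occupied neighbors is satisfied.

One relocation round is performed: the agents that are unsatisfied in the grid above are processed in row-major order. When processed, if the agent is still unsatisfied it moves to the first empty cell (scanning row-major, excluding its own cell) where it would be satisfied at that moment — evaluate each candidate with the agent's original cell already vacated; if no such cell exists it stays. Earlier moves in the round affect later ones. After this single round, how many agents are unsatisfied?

Initially unsatisfied (in order): (1,4), (3,3), (3,5).
  (1,4) → (2,3).
  (3,3): now satisfied by earlier moves; stays.
  (3,5) → (1,3).
Resulting grid:
_ 1 2 _ _
1 _ 2 1 1
_ _ 2 1 _
Unsatisfied now: (1,2).

1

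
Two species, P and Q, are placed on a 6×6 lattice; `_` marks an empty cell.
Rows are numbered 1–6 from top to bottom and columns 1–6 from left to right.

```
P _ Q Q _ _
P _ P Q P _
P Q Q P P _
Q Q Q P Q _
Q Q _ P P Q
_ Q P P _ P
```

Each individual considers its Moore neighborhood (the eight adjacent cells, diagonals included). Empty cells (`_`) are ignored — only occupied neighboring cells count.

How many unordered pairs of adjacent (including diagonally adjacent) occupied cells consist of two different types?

Scan each occupied cell's neighbors to the right and below (and the two forward diagonals) so each pair is counted once.
Row 1: P(1,1)–P(2,1)= Q(1,3)–Q(1,4)= Q(1,3)–P(2,3)≠ Q(1,3)–Q(2,4)= Q(1,4)–Q(2,4)= Q(1,4)–P(2,5)≠ Q(1,4)–P(2,3)≠  → 3/7 unlike.
Row 2: P(2,1)–P(3,1)= P(2,1)–Q(3,2)≠ P(2,3)–Q(2,4)≠ P(2,3)–Q(3,3)≠ P(2,3)–P(3,4)= P(2,3)–Q(3,2)≠ Q(2,4)–P(2,5)≠ Q(2,4)–P(3,4)≠ Q(2,4)–P(3,5)≠ Q(2,4)–Q(3,3)= P(2,5)–P(3,5)= P(2,5)–P(3,4)=  → 7/12 unlike.
Row 3: P(3,1)–Q(3,2)≠ P(3,1)–Q(4,1)≠ P(3,1)–Q(4,2)≠ Q(3,2)–Q(3,3)= Q(3,2)–Q(4,2)= Q(3,2)–Q(4,3)= Q(3,2)–Q(4,1)= Q(3,3)–P(3,4)≠ Q(3,3)–Q(4,3)= Q(3,3)–P(4,4)≠ Q(3,3)–Q(4,2)= P(3,4)–P(3,5)= P(3,4)–P(4,4)= P(3,4)–Q(4,5)≠ P(3,4)–Q(4,3)≠ P(3,5)–Q(4,5)≠ P(3,5)–P(4,4)=  → 8/17 unlike.
Row 4: Q(4,1)–Q(4,2)= Q(4,1)–Q(5,1)= Q(4,1)–Q(5,2)= Q(4,2)–Q(4,3)= Q(4,2)–Q(5,2)= Q(4,2)–Q(5,1)= Q(4,3)–P(4,4)≠ Q(4,3)–P(5,4)≠ Q(4,3)–Q(5,2)= P(4,4)–Q(4,5)≠ P(4,4)–P(5,4)= P(4,4)–P(5,5)= Q(4,5)–P(5,5)≠ Q(4,5)–Q(5,6)= Q(4,5)–P(5,4)≠  → 5/15 unlike.
Row 5: Q(5,1)–Q(5,2)= Q(5,1)–Q(6,2)= Q(5,2)–Q(6,2)= Q(5,2)–P(6,3)≠ P(5,4)–P(5,5)= P(5,4)–P(6,4)= P(5,4)–P(6,3)= P(5,5)–Q(5,6)≠ P(5,5)–P(6,6)= P(5,5)–P(6,4)= Q(5,6)–P(6,6)≠  → 3/11 unlike.
Row 6: Q(6,2)–P(6,3)≠ P(6,3)–P(6,4)=  → 1/2 unlike.
Total adjacent occupied pairs: 64; unlike-type pairs: 27.

27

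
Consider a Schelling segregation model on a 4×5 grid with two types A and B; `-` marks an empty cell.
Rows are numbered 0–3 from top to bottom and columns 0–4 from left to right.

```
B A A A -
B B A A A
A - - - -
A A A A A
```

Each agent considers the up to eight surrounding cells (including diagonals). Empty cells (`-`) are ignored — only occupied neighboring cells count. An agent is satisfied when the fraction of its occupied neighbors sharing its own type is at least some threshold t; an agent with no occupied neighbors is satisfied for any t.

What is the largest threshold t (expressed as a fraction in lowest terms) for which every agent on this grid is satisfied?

1/3

(0,0)B 2/3
(0,1)A 2/5
(0,2)A 4/5
(0,3)A 4/4
(1,0)B 2/4
(1,1)B 2/6
(1,2)A 4/5
(1,3)A 4/4
(1,4)A 2/2
(2,0)A 2/4
(3,0)A 2/2
(3,1)A 3/3
(3,2)A 2/2
(3,3)A 2/2
(3,4)A 1/1
The smallest same-type fraction is 2/6 at (1,1), which reduces to 1/3. Any threshold above that leaves this agent unsatisfied.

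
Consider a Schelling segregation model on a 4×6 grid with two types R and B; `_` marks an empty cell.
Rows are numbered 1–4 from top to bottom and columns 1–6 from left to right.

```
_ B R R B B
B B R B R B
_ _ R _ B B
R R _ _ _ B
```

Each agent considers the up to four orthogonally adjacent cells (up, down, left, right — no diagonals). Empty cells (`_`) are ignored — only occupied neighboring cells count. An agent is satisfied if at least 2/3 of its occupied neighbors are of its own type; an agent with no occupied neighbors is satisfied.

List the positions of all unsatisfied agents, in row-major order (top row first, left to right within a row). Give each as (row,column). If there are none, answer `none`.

(1,2), (1,4), (1,5), (2,3), (2,4), (2,5), (3,5)

(1,2)B 1/2 not
(1,3)R 2/3 satisfied
(1,4)R 1/3 not
(1,5)B 1/3 not
(1,6)B 2/2 satisfied
(2,1)B 1/1 satisfied
(2,2)B 2/3 satisfied
(2,3)R 2/4 not
(2,4)B 0/3 not
(2,5)R 0/4 not
(2,6)B 2/3 satisfied
(3,3)R 1/1 satisfied
(3,5)B 1/2 not
(3,6)B 3/3 satisfied
(4,1)R 1/1 satisfied
(4,2)R 1/1 satisfied
(4,6)B 1/1 satisfied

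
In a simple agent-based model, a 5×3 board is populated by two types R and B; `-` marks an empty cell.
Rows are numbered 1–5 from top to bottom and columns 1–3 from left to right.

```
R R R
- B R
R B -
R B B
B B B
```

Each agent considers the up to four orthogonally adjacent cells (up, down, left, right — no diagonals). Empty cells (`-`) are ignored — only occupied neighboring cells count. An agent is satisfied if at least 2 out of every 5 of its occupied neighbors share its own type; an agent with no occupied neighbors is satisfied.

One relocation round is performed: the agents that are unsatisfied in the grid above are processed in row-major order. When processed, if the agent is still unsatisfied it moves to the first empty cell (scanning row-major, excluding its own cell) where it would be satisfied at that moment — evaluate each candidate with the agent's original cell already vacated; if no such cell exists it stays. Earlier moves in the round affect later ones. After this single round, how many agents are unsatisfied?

Initially unsatisfied (in order): (2,2), (4,1).
  (2,2) → (3,3).
  (4,1) → (2,1).
Resulting grid:
R R R
R - R
R B B
- B B
B B B
All satisfied now.

0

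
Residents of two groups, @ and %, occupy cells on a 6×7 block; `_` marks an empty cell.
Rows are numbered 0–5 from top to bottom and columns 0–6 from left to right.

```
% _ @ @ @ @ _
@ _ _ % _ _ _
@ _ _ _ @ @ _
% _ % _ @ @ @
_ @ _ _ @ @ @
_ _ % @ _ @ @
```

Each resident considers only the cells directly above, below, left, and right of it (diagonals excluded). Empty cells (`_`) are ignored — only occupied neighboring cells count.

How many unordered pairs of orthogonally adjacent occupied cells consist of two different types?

4

Scan each occupied cell's neighbors to the right and below so each pair is counted once.
Row 0: %(0,0)–@(1,0)≠ @(0,2)–@(0,3)= @(0,3)–@(0,4)= @(0,3)–%(1,3)≠ @(0,4)–@(0,5)=  → 2/5 unlike.
Row 1: @(1,0)–@(2,0)=  → 0/1 unlike.
Row 2: @(2,0)–%(3,0)≠ @(2,4)–@(2,5)= @(2,4)–@(3,4)= @(2,5)–@(3,5)=  → 1/4 unlike.
Row 3: @(3,4)–@(3,5)= @(3,4)–@(4,4)= @(3,5)–@(3,6)= @(3,5)–@(4,5)= @(3,6)–@(4,6)=  → 0/5 unlike.
Row 4: @(4,4)–@(4,5)= @(4,5)–@(4,6)= @(4,5)–@(5,5)= @(4,6)–@(5,6)=  → 0/4 unlike.
Row 5: %(5,2)–@(5,3)≠ @(5,5)–@(5,6)=  → 1/2 unlike.
Total adjacent occupied pairs: 21; unlike-type pairs: 4.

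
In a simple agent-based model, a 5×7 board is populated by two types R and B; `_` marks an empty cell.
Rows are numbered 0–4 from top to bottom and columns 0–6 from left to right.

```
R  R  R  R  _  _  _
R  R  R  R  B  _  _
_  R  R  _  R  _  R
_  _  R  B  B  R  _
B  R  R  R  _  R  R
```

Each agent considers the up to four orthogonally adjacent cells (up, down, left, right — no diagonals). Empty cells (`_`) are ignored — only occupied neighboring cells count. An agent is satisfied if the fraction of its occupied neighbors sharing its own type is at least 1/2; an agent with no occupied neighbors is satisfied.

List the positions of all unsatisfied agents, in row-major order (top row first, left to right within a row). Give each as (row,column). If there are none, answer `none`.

(1,4), (2,4), (3,3), (3,4), (4,0)

(0,0)R 2/2 satisfied
(0,1)R 3/3 satisfied
(0,2)R 3/3 satisfied
(0,3)R 2/2 satisfied
(1,0)R 2/2 satisfied
(1,1)R 4/4 satisfied
(1,2)R 4/4 satisfied
(1,3)R 2/3 satisfied
(1,4)B 0/2 not
(2,1)R 2/2 satisfied
(2,2)R 3/3 satisfied
(2,4)R 0/2 not
(2,6)R 0/0 satisfied
(3,2)R 2/3 satisfied
(3,3)B 1/3 not
(3,4)B 1/3 not
(3,5)R 1/2 satisfied
(4,0)B 0/1 not
(4,1)R 1/2 satisfied
(4,2)R 3/3 satisfied
(4,3)R 1/2 satisfied
(4,5)R 2/2 satisfied
(4,6)R 1/1 satisfied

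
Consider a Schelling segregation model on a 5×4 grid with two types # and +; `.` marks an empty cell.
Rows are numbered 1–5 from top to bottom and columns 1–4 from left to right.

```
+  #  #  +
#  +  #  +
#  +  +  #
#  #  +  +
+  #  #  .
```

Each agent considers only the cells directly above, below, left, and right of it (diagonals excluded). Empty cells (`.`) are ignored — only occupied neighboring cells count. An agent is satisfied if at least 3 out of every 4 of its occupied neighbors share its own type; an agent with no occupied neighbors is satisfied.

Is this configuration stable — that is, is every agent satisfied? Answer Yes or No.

No

(1,1)+ 0/2 not
(1,2)# 1/3 not
(1,3)# 2/3 not
(1,4)+ 1/2 not
(2,1)# 1/3 not
(2,2)+ 1/4 not
(2,3)# 1/4 not
(2,4)+ 1/3 not
(3,1)# 2/3 not
(3,2)+ 2/4 not
(3,3)+ 2/4 not
(3,4)# 0/3 not
(4,1)# 2/3 not
(4,2)# 2/4 not
(4,3)+ 2/4 not
(4,4)+ 1/2 not
(5,1)+ 0/2 not
(5,2)# 2/3 not
(5,3)# 1/2 not
For instance (1,1) has only 0/2 same-type neighbors, below 3/4.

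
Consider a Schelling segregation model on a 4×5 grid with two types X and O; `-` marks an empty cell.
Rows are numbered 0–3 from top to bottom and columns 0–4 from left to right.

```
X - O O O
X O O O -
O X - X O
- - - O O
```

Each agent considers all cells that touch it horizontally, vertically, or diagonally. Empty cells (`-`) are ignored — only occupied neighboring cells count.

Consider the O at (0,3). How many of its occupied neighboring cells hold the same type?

Occupied neighbors of (0,3): (0,2)=O, (0,4)=O, (1,2)=O, (1,3)=O.
Same type (O): 4 of 4.

4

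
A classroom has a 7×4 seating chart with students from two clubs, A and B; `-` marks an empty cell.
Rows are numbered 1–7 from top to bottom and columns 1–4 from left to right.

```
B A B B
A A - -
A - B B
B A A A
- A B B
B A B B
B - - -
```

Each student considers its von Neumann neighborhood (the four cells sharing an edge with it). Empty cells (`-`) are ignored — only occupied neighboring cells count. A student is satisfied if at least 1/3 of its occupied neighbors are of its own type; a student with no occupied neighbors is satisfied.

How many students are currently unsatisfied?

Row 1: (1,1)B 0/2 not · (1,2)A 1/3 satisfied · (1,3)B 1/2 satisfied · (1,4)B 1/1 satisfied
Row 2: (2,1)A 2/3 satisfied · (2,2)A 2/2 satisfied
Row 3: (3,1)A 1/2 satisfied · (3,3)B 1/2 satisfied · (3,4)B 1/2 satisfied
Row 4: (4,1)B 0/2 not · (4,2)A 2/3 satisfied · (4,3)A 2/4 satisfied · (4,4)A 1/3 satisfied
Row 5: (5,2)A 2/3 satisfied · (5,3)B 2/4 satisfied · (5,4)B 2/3 satisfied
Row 6: (6,1)B 1/2 satisfied · (6,2)A 1/3 satisfied · (6,3)B 2/3 satisfied · (6,4)B 2/2 satisfied
Row 7: (7,1)B 1/1 satisfied
Unsatisfied: (1,1), (4,1) — 2 in total.

2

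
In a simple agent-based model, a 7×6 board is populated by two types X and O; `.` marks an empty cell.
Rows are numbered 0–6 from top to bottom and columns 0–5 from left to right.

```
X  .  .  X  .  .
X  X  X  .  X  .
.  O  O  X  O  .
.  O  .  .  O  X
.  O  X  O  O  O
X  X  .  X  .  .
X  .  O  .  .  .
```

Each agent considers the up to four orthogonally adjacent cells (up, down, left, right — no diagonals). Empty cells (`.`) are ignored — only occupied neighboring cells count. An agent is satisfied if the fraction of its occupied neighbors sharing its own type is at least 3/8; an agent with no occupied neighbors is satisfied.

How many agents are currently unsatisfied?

(0,0)X 1/1 satisfied
(0,3)X 0/0 satisfied
(1,0)X 2/2 satisfied
(1,1)X 2/3 satisfied
(1,2)X 1/2 satisfied
(1,4)X 0/1 not
(2,1)O 2/3 satisfied
(2,2)O 1/3 not
(2,3)X 0/2 not
(2,4)O 1/3 not
(3,1)O 2/2 satisfied
(3,4)O 2/3 satisfied
(3,5)X 0/2 not
(4,1)O 1/3 not
(4,2)X 0/2 not
(4,3)O 1/3 not
(4,4)O 3/3 satisfied
(4,5)O 1/2 satisfied
(5,0)X 2/2 satisfied
(5,1)X 1/2 satisfied
(5,3)X 0/1 not
(6,0)X 1/1 satisfied
(6,2)O 0/0 satisfied
Unsatisfied: (1,4), (2,2), (2,3), (2,4), (3,5), (4,1), (4,2), (4,3), (5,3) — 9 in total.

9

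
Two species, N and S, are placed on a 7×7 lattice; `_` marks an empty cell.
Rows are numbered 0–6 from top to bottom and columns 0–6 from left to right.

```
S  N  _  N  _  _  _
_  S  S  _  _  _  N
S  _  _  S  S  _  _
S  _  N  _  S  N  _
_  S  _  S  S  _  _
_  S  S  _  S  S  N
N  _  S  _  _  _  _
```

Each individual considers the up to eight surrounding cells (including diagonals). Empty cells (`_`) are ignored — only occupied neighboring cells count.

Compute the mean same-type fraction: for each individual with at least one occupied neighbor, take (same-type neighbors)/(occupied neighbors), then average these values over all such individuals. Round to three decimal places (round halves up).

0.579

Row 0: (0,0)S 1/2 · (0,1)N 0/3 · (0,3)N 0/1
Row 1: (1,1)S 3/4 · (1,2)S 2/4 · (1,6)N — no occupied neighbors
Row 2: (2,0)S 2/2 · (2,3)S 3/4 · (2,4)S 2/3
Row 3: (3,0)S 2/2 · (3,2)N 0/3 · (3,4)S 4/5 · (3,5)N 0/3
Row 4: (4,1)S 3/4 · (4,3)S 4/5 · (4,4)S 4/5
Row 5: (5,1)S 3/4 · (5,2)S 4/4 · (5,4)S 3/3 · (5,5)S 2/3 · (5,6)N 0/1
Row 6: (6,0)N 0/1 · (6,2)S 2/2
Sum over 22 individuals: 1/2 + 0/3 + 0/1 + 3/4 + 2/4 + 2/2 + 3/4 + 2/3 + 2/2 + 0/3 + 4/5 + 0/3 + 3/4 + 4/5 + 4/5 + 3/4 + 4/4 + 3/3 + 2/3 + 0/1 + 0/1 + 2/2 = 191/15; mean = 191/15 ÷ 22 = 191/330 = 0.578787… → 0.579.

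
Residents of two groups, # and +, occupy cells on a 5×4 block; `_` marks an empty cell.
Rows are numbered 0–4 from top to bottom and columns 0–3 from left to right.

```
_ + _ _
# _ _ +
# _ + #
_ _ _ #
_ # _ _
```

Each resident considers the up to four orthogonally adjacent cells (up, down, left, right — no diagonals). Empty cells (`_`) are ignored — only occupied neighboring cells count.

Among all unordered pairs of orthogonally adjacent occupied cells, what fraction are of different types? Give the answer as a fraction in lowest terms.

1/2

Scan each occupied cell's neighbors to the right and below so each pair is counted once.
Row 1: #(1,0)–#(2,0)= +(1,3)–#(2,3)≠  → 1/2 unlike.
Row 2: +(2,2)–#(2,3)≠ #(2,3)–#(3,3)=  → 1/2 unlike.
Total adjacent occupied pairs: 4; unlike-type pairs: 2.
2/4 reduces to 1/2.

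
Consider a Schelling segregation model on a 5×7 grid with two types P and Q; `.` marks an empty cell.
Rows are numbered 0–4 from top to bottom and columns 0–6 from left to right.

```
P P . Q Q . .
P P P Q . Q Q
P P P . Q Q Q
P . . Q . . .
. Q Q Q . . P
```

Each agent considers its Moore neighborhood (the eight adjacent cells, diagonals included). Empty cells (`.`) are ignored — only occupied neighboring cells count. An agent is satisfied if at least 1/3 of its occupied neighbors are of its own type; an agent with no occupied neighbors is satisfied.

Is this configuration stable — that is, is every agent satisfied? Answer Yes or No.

Row 0: (0,0)P 3/3 ✓ · (0,1)P 4/4 ✓ · (0,3)Q 2/3 ✓ · (0,4)Q 3/3 ✓
Row 1: (1,0)P 5/5 ✓ · (1,1)P 7/7 ✓ · (1,2)P 4/6 ✓ · (1,3)Q 3/5 ✓ · (1,5)Q 5/5 ✓ · (1,6)Q 3/3 ✓
Row 2: (2,0)P 4/4 ✓ · (2,1)P 6/6 ✓ · (2,2)P 3/5 ✓ · (2,4)Q 4/4 ✓ · (2,5)Q 4/4 ✓ · (2,6)Q 3/3 ✓
Row 3: (3,0)P 2/3 ✓ · (3,3)Q 3/4 ✓
Row 4: (4,1)Q 1/2 ✓ · (4,2)Q 3/3 ✓ · (4,3)Q 2/2 ✓ · (4,6)P 0/0 ✓
All meet the threshold, so the configuration is stable.

Yes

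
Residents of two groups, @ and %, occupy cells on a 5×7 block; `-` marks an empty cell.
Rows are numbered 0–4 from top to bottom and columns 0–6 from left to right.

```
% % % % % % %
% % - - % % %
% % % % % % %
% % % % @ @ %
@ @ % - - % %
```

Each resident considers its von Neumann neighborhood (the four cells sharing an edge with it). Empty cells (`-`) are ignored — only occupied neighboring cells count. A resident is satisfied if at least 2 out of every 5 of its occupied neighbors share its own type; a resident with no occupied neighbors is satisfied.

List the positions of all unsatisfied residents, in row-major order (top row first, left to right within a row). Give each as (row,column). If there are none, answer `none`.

Row 0: (0,0)% 2/2 ✓ · (0,1)% 3/3 ✓ · (0,2)% 2/2 ✓ · (0,3)% 2/2 ✓ · (0,4)% 3/3 ✓ · (0,5)% 3/3 ✓ · (0,6)% 2/2 ✓
Row 1: (1,0)% 3/3 ✓ · (1,1)% 3/3 ✓ · (1,4)% 3/3 ✓ · (1,5)% 4/4 ✓ · (1,6)% 3/3 ✓
Row 2: (2,0)% 3/3 ✓ · (2,1)% 4/4 ✓ · (2,2)% 3/3 ✓ · (2,3)% 3/3 ✓ · (2,4)% 3/4 ✓ · (2,5)% 3/4 ✓ · (2,6)% 3/3 ✓
Row 3: (3,0)% 2/3 ✓ · (3,1)% 3/4 ✓ · (3,2)% 4/4 ✓ · (3,3)% 2/3 ✓ · (3,4)@ 1/3 ✗ · (3,5)@ 1/4 ✗ · (3,6)% 2/3 ✓
Row 4: (4,0)@ 1/2 ✓ · (4,1)@ 1/3 ✗ · (4,2)% 1/2 ✓ · (4,5)% 1/2 ✓ · (4,6)% 2/2 ✓

(3,4), (3,5), (4,1)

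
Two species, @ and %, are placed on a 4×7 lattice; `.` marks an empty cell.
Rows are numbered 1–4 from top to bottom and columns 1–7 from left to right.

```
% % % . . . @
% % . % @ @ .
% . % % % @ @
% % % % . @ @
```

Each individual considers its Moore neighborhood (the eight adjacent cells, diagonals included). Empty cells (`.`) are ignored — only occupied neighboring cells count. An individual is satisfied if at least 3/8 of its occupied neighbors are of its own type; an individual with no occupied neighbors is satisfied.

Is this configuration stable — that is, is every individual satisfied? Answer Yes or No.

Yes

(1,1)% 3/3 satisfied
(1,2)% 4/4 satisfied
(1,3)% 3/3 satisfied
(1,7)@ 1/1 satisfied
(2,1)% 4/4 satisfied
(2,2)% 6/6 satisfied
(2,4)% 4/5 satisfied
(2,5)@ 2/5 satisfied
(2,6)@ 4/5 satisfied
(3,1)% 4/4 satisfied
(3,3)% 6/6 satisfied
(3,4)% 5/6 satisfied
(3,5)% 3/7 satisfied
(3,6)@ 5/6 satisfied
(3,7)@ 4/4 satisfied
(4,1)% 2/2 satisfied
(4,2)% 4/4 satisfied
(4,3)% 4/4 satisfied
(4,4)% 4/4 satisfied
(4,6)@ 3/4 satisfied
(4,7)@ 3/3 satisfied
All meet the threshold, so the configuration is stable.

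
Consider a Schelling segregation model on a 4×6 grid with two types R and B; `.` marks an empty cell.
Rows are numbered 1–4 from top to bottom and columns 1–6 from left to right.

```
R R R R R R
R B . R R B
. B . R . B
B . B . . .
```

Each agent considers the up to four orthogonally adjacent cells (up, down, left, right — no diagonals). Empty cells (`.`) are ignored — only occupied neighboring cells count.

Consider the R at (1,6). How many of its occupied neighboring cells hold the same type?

Occupied neighbors of (1,6): (2,6)=B, (1,5)=R.
Same type (R): 1 of 2.

1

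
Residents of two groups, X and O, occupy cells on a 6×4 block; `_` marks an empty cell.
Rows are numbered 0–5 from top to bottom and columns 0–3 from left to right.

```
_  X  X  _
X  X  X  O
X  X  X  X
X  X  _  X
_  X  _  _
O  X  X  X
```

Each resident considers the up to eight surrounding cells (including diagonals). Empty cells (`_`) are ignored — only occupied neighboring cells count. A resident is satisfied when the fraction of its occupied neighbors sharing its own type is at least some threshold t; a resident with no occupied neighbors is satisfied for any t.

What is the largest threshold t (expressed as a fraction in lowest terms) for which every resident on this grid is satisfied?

(0,1)X 4/4
(0,2)X 3/4
(1,0)X 4/4
(1,1)X 7/7
(1,2)X 6/7
(1,3)O 0/4
(2,0)X 5/5
(2,1)X 7/7
(2,2)X 6/7
(2,3)X 3/4
(3,0)X 4/4
(3,1)X 5/5
(3,3)X 2/2
(4,1)X 4/5
(5,0)O 0/2
(5,1)X 2/3
(5,2)X 3/3
(5,3)X 1/1
The smallest same-type fraction is 0/4 at (1,3), which reduces to 0/1. Any threshold above that leaves this resident unsatisfied.

0/1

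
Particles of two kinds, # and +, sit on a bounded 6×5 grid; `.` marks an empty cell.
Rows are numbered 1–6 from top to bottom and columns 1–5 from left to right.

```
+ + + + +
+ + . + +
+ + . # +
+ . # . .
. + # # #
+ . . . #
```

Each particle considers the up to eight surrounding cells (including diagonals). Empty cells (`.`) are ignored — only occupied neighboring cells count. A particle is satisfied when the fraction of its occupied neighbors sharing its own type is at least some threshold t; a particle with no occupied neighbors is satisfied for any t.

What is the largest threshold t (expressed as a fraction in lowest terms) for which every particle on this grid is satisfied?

1/4

Row 1: (1,1)+ 3/3 · (1,2)+ 4/4 · (1,3)+ 4/4 · (1,4)+ 4/4 · (1,5)+ 3/3
Row 2: (2,1)+ 5/5 · (2,2)+ 6/6 · (2,4)+ 5/6 · (2,5)+ 4/5
Row 3: (3,1)+ 4/4 · (3,2)+ 4/5 · (3,4)# 1/4 · (3,5)+ 2/3
Row 4: (4,1)+ 3/3 · (4,3)# 3/5
Row 5: (5,2)+ 2/4 · (5,3)# 2/3 · (5,4)# 4/4 · (5,5)# 2/2
Row 6: (6,1)+ 1/1 · (6,5)# 2/2
The smallest same-type fraction is 1/4 at (3,4), which reduces to 1/4. Any threshold above that leaves this particle unsatisfied.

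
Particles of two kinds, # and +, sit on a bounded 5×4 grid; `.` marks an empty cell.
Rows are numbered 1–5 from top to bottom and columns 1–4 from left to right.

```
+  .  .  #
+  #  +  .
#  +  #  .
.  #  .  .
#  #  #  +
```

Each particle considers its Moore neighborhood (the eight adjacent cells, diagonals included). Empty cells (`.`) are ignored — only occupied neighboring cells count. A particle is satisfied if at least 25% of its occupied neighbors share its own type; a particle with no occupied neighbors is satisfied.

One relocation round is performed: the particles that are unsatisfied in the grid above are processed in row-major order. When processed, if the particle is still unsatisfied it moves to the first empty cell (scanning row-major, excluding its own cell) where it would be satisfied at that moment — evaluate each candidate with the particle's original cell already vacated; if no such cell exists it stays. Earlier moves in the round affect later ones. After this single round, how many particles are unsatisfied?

1

Initially unsatisfied (in order): (1,4), (5,4).
  (1,4) → (1,2).
  (5,4) → (1,3).
Resulting grid:
+ # + .
+ # + .
# + # .
. # . .
# # # .
Unsatisfied now: (1,2).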